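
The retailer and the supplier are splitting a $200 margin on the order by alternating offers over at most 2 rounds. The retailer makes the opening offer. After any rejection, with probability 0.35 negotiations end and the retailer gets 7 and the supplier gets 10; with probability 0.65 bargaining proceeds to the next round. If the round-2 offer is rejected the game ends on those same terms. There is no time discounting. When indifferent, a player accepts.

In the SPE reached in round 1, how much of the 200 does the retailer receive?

71.05

By backward induction:
Round 2 (the supplier proposes): the retailer gets 7 if talks fail, so the supplier offers 7 and keeps 193.
Round 1 (the retailer proposes): rejecting gives the supplier an expected 0.65 × 193 + 0.35 × 10 = 128.95. The retailer offers 128.95 and keeps 200 − 128.95 = 71.05.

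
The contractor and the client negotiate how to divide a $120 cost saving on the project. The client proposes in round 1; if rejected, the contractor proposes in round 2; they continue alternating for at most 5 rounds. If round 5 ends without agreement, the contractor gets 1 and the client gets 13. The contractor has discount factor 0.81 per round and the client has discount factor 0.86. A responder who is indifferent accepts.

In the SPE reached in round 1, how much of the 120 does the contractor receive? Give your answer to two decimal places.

Solve by backward induction from round 5.
Round 5 (the client proposes): the contractor gets 1 if talks fail, so the client offers 1 and keeps 119.
Round 4 (the contractor proposes): the client can get 119 next round, worth 0.86 × 119 = 102.34 now, so the contractor offers 102.34, keeping 17.66.
Round 3 (the client proposes): the contractor can get 17.66 next round, worth 0.81 × 17.66 = 14.3046 now, so the client offers 14.3046, keeping 105.6954.
Round 2 (the contractor proposes): the client can get 105.6954 next round, worth 0.86 × 105.6954 = 90.898044 now; the contractor offers that and keeps 29.101956.
Round 1 (the client proposes): the contractor can get 29.101956 next round, worth 0.81 × 29.101956 = 23.57258436 now; the client offers that and keeps 96.42741564.

23.57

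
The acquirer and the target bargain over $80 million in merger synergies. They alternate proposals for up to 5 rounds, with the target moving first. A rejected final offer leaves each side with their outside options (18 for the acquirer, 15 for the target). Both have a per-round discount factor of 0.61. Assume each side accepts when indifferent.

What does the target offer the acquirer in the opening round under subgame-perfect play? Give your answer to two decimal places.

Round 5 (the target proposes): the acquirer gets 18 if talks fail, so the target offers 18 and keeps 62.
Round 4 (the acquirer proposes): the target can get 62 next round, worth 0.61 × 62 = 37.82 now. The acquirer offers 37.82 and keeps 80 − 37.82 = 42.18.
Round 3 (the target proposes): the acquirer can get 42.18 next round, worth 0.61 × 42.18 = 25.7298 now, so the target offers 25.7298, keeping 54.2702.
Round 2 (the acquirer proposes): the target can get 54.2702 next round, worth 0.61 × 54.2702 = 33.104822 now, so the acquirer offers 33.104822, keeping 46.895178.
Round 1 (the target proposes): the acquirer can get 46.895178 next round, worth 0.61 × 46.895178 = 28.60605858 now, so the target offers 28.60605858, keeping 51.39394142.

28.61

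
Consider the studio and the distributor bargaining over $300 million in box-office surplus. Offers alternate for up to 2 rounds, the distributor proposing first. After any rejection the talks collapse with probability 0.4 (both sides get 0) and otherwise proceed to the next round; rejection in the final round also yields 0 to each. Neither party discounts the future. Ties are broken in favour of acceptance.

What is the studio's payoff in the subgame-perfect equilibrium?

180

Round 2 (the studio proposes): rejection yields 0 for the distributor; the studio offers 0 and keeps 300.
Round 1 (the distributor proposes): rejecting gives the studio an expected 0.6 × 300 = 180. The distributor offers 180 and keeps 300 − 180 = 120.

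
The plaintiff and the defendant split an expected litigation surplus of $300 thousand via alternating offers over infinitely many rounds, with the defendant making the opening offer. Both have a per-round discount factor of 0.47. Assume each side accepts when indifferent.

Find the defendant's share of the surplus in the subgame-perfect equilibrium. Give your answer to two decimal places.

In a stationary SPE each proposer offers the other exactly their discounted continuation value.
If the defendant keeps x when proposing and the plaintiff keeps y when proposing, then x = 300 − 0.47y and y = 300 − 0.47x.
Solving: x = 300(1 − 0.47) / (1 − 0.47·0.47) = 159 / 0.7791 ≈ 204.0816.
The plaintiff gets 300 − 204.0816 ≈ 95.9184.

204.08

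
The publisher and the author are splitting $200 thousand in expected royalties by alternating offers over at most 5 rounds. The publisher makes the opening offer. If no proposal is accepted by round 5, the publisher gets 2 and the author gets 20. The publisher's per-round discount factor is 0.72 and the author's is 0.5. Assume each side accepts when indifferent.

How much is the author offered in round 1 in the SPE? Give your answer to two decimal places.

Round 5 (the publisher proposes): the author gets 20 if talks fail, so the publisher offers 20 and keeps 180.
Round 4 (the author proposes): the publisher can get 180 next round, worth 0.72 × 180 = 129.6 now, so the author offers 129.6, keeping 70.4.
Round 3 (the publisher proposes): the author can get 70.4 next round, worth 0.5 × 70.4 = 35.2 now. The publisher offers 35.2 and keeps 200 − 35.2 = 164.8.
Round 2 (the author proposes): the publisher can get 164.8 next round, worth 0.72 × 164.8 = 118.656 now. The author offers 118.656 and keeps 200 − 118.656 = 81.344.
Round 1 (the publisher proposes): the author can get 81.344 next round, worth 0.5 × 81.344 = 40.672 now; the publisher offers that and keeps 159.328.

40.67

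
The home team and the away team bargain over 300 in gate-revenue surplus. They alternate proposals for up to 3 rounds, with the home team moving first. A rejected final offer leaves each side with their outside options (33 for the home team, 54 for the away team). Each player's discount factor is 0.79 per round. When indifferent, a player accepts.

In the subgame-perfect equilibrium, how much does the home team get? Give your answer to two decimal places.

By backward induction:
Round 3 (the home team proposes): the away team gets 54 if talks fail, so the home team offers 54 and keeps 246.
Round 2 (the away team proposes): the home team can get 246 next round, worth 0.79 × 246 = 194.34 now, so the away team offers 194.34, keeping 105.66.
Round 1 (the home team proposes): the away team can get 105.66 next round, worth 0.79 × 105.66 = 83.4714 now. The home team offers 83.4714 and keeps 300 − 83.4714 = 216.5286.

216.53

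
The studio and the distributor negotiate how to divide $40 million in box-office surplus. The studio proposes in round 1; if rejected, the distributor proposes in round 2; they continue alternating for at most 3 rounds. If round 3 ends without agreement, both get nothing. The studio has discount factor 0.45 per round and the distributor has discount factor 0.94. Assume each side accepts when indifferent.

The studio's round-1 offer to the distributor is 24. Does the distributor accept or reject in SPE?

Accept

Work out the distributor's continuation value if the offer is rejected.
Round 3 (the studio proposes): the distributor will accept anything ≥ 0, so the studio offers 0 and keeps 40.
Round 2 (the distributor proposes): the studio can get 40 next round, worth 0.45 × 40 = 18 now; the distributor offers that and keeps 22.
So by rejecting in round 1, the distributor gets 22 next round, worth 0.94 × 22 = 20.68 now.
Offer 24 ≥ 20.68, so the distributor accepts.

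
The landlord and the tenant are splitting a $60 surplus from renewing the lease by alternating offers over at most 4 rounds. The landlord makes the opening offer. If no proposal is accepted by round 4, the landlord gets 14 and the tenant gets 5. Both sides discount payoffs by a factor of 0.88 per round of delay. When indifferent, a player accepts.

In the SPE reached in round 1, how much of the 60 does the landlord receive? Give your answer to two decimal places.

Round 4 (the tenant proposes): the landlord gets 14 if talks fail, so the tenant offers 14 and keeps 46.
Round 3 (the landlord proposes): the tenant can get 46 next round, worth 0.88 × 46 = 40.48 now. The landlord offers 40.48 and keeps 60 − 40.48 = 19.52.
Round 2 (the tenant proposes): the landlord can get 19.52 next round, worth 0.88 × 19.52 = 17.1776 now. The tenant offers 17.1776 and keeps 60 − 17.1776 = 42.8224.
Round 1 (the landlord proposes): the tenant can get 42.8224 next round, worth 0.88 × 42.8224 = 37.683712 now. The landlord offers 37.683712 and keeps 60 − 37.683712 = 22.316288.

22.32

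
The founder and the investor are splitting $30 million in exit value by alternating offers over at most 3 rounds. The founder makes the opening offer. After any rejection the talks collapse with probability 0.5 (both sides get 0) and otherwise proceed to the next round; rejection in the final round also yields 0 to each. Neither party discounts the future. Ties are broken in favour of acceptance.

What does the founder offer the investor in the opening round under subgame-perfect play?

7.5

Round 3 (the founder proposes): the investor will accept anything ≥ 0, so the founder offers 0 and keeps 30.
Round 2 (the investor proposes): rejecting gives the founder an expected 0.5 × 30 = 15. The investor offers 15 and keeps 30 − 15 = 15.
Round 1 (the founder proposes): rejecting gives the investor an expected 0.5 × 15 = 7.5; the founder offers that and keeps 22.5.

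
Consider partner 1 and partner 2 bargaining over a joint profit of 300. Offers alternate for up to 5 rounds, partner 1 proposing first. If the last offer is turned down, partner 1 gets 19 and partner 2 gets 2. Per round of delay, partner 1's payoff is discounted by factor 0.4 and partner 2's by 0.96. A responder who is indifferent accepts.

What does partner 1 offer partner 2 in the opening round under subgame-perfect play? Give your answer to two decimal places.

By backward induction:
Round 5 (partner 1 proposes): partner 2 gets 2 if talks fail, so partner 1 offers 2 and keeps 298.
Round 4 (partner 2 proposes): partner 1 can get 298 next round, worth 0.4 × 298 = 119.2 now. Partner 2 offers 119.2 and keeps 300 − 119.2 = 180.8.
Round 3 (partner 1 proposes): partner 2 can get 180.8 next round, worth 0.96 × 180.8 = 173.568 now; partner 1 offers that and keeps 126.432.
Round 2 (partner 2 proposes): partner 1 can get 126.432 next round, worth 0.4 × 126.432 = 50.5728 now; partner 2 offers that and keeps 249.4272.
Round 1 (partner 1 proposes): partner 2 can get 249.4272 next round, worth 0.96 × 249.4272 = 239.450112 now, so partner 1 offers 239.450112, keeping 60.549888.

239.45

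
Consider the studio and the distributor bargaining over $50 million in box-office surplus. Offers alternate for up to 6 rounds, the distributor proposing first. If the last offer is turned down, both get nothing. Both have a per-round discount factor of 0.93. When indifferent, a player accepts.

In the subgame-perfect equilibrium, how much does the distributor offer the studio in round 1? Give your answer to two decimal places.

40.85

Solve by backward induction from round 6.
Round 6 (the studio proposes): the distributor will accept anything ≥ 0, so the studio offers 0 and keeps 50.
Round 5 (the distributor proposes): the studio can get 50 next round, worth 0.93 × 50 = 46.5 now, so the distributor offers 46.5, keeping 3.5.
Round 4 (the studio proposes): the distributor can get 3.5 next round, worth 0.93 × 3.5 = 3.255 now. The studio offers 3.255 and keeps 50 − 3.255 = 46.745.
Round 3 (the distributor proposes): the studio can get 46.745 next round, worth 0.93 × 46.745 = 43.47285 now, so the distributor offers 43.47285, keeping 6.52715.
Round 2 (the studio proposes): the distributor can get 6.52715 next round, worth 0.93 × 6.52715 = 6.0702495 now; the studio offers that and keeps 43.9297505.
Round 1 (the distributor proposes): the studio can get 43.9297505 next round, worth 0.93 × 43.9297505 = 40.854667965 now; the distributor offers that and keeps 9.145332035.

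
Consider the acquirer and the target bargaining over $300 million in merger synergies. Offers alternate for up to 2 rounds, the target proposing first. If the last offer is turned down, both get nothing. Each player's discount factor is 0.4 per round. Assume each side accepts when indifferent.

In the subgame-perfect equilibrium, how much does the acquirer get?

Round 2 (the acquirer proposes): the target will accept anything ≥ 0, so the acquirer offers 0 and keeps 300.
Round 1 (the target proposes): the acquirer can get 300 next round, worth 0.4 × 300 = 120 now; the target offers that and keeps 180.

120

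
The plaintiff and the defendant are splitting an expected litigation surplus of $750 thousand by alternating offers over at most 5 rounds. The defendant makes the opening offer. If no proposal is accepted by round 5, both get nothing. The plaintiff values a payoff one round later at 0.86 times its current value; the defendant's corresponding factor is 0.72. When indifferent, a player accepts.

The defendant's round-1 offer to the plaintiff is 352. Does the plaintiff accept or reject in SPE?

Accept

Work out the plaintiff's continuation value if the offer is rejected.
Round 5 (the defendant proposes): rejection yields 0 for the plaintiff; the defendant offers 0 and keeps 750.
Round 4 (the plaintiff proposes): the defendant can get 750 next round, worth 0.72 × 750 = 540 now; the plaintiff offers that and keeps 210.
Round 3 (the defendant proposes): the plaintiff can get 210 next round, worth 0.86 × 210 = 180.6 now. The defendant offers 180.6 and keeps 750 − 180.6 = 569.4.
Round 2 (the plaintiff proposes): the defendant can get 569.4 next round, worth 0.72 × 569.4 = 409.968 now, so the plaintiff offers 409.968, keeping 340.032.
So by rejecting in round 1, the plaintiff gets 340.032 next round, worth 0.86 × 340.032 = 292.42752 now.
Offer 352 ≥ 292.42752, so the plaintiff accepts.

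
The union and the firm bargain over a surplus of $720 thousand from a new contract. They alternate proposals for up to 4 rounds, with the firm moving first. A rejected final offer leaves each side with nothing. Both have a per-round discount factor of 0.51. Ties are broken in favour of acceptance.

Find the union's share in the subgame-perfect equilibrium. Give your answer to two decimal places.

275.44

Solve by backward induction from round 4.
Round 4 (the union proposes): rejection yields 0 for the firm; the union offers 0 and keeps 720.
Round 3 (the firm proposes): the union can get 720 next round, worth 0.51 × 720 = 367.2 now, so the firm offers 367.2, keeping 352.8.
Round 2 (the union proposes): the firm can get 352.8 next round, worth 0.51 × 352.8 = 179.928 now. The union offers 179.928 and keeps 720 − 179.928 = 540.072.
Round 1 (the firm proposes): the union can get 540.072 next round, worth 0.51 × 540.072 = 275.43672 now. The firm offers 275.43672 and keeps 720 − 275.43672 = 444.56328.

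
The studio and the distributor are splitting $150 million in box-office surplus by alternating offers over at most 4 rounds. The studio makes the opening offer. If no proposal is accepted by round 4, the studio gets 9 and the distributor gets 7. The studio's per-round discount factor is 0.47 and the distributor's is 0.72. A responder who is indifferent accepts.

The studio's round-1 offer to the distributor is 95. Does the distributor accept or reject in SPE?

Accept

Round 4 (the distributor proposes): the studio gets 9 if talks fail, so the distributor offers 9 and keeps 141.
Round 3 (the studio proposes): the distributor can get 141 next round, worth 0.72 × 141 = 101.52 now; the studio offers that and keeps 48.48.
Round 2 (the distributor proposes): the studio can get 48.48 next round, worth 0.47 × 48.48 = 22.7856 now; the distributor offers that and keeps 127.2144.
So by rejecting in round 1, the distributor gets 127.2144 next round, worth 0.72 × 127.2144 = 91.594368 now.
Offer 95 ≥ 91.594368, so the distributor accepts.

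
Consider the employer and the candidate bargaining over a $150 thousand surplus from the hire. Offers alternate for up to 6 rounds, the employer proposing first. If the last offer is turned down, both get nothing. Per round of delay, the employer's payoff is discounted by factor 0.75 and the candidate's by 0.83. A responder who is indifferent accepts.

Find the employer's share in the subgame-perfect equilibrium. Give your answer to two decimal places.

51.26

Round 6 (the candidate proposes): the employer will accept anything ≥ 0, so the candidate offers 0 and keeps 150.
Round 5 (the employer proposes): the candidate can get 150 next round, worth 0.83 × 150 = 124.5 now, so the employer offers 124.5, keeping 25.5.
Round 4 (the candidate proposes): the employer can get 25.5 next round, worth 0.75 × 25.5 = 19.125 now. The candidate offers 19.125 and keeps 150 − 19.125 = 130.875.
Round 3 (the employer proposes): the candidate can get 130.875 next round, worth 0.83 × 130.875 = 108.62625 now. The employer offers 108.62625 and keeps 150 − 108.62625 = 41.37375.
Round 2 (the candidate proposes): the employer can get 41.37375 next round, worth 0.75 × 41.37375 = 31.0303125 now, so the candidate offers 31.0303125, keeping 118.9696875.
Round 1 (the employer proposes): the candidate can get 118.9696875 next round, worth 0.83 × 118.9696875 = 98.744840625 now, so the employer offers 98.744840625, keeping 51.255159375.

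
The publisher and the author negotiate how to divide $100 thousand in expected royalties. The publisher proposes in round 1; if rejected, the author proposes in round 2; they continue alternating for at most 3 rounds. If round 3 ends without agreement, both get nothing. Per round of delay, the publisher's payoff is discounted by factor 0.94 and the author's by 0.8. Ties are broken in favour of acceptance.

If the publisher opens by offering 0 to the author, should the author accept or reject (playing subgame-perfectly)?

Round 3 (the publisher proposes): the author will accept anything ≥ 0, so the publisher offers 0 and keeps 100.
Round 2 (the author proposes): the publisher can get 100 next round, worth 0.94 × 100 = 94 now. The author offers 94 and keeps 100 − 94 = 6.
So by rejecting in round 1, the author gets 6 next round, worth 0.8 × 6 = 4.8 now.
Offer 0 < 4.8, so the author rejects.

Reject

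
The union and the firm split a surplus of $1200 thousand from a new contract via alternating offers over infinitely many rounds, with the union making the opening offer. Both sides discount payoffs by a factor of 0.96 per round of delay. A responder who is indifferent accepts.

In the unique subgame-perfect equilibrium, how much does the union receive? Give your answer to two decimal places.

Let x be the union's share when the union proposes and y be the firm's share when the firm proposes.
The firm accepts iff offered ≥ 0.96·y, so x = 1200 − 0.96y. Symmetrically y = 1200 − 0.96x.
Substituting: x = 1200 − 0.96(1200 − 0.96x), giving x(1 − 0.96·0.96) = 1200(1 − 0.96).
So x = 1200 × 0.04 / 0.0784 ≈ 612.2449, and the firm receives 1200 − x ≈ 587.7551.

612.24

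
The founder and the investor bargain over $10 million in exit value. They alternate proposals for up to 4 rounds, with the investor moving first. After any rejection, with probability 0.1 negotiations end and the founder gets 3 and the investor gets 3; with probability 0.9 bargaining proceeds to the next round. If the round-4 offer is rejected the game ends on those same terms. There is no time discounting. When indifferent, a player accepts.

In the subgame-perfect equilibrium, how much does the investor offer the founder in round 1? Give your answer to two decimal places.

6.28

By backward induction:
Round 4 (the founder proposes): the investor gets 3 if talks fail, so the founder offers 3 and keeps 7.
Round 3 (the investor proposes): rejecting gives the founder an expected 0.9 × 7 + 0.1 × 3 = 6.6; the investor offers that and keeps 3.4.
Round 2 (the founder proposes): rejecting gives the investor an expected 0.9 × 3.4 + 0.1 × 3 = 3.36, so the founder offers 3.36, keeping 6.64.
Round 1 (the investor proposes): rejecting gives the founder an expected 0.9 × 6.64 + 0.1 × 3 = 6.276. The investor offers 6.276 and keeps 10 − 6.276 = 3.724.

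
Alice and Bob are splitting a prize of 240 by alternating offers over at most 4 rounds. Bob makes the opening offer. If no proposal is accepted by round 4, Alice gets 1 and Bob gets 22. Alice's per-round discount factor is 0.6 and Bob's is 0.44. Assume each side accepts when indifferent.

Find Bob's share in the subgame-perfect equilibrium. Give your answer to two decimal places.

124.83

Solve by backward induction from round 4.
Round 4 (Alice proposes): Bob gets 22 if talks fail, so Alice offers 22 and keeps 218.
Round 3 (Bob proposes): Alice can get 218 next round, worth 0.6 × 218 = 130.8 now; Bob offers that and keeps 109.2.
Round 2 (Alice proposes): Bob can get 109.2 next round, worth 0.44 × 109.2 = 48.048 now, so Alice offers 48.048, keeping 191.952.
Round 1 (Bob proposes): Alice can get 191.952 next round, worth 0.6 × 191.952 = 115.1712 now. Bob offers 115.1712 and keeps 240 − 115.1712 = 124.8288.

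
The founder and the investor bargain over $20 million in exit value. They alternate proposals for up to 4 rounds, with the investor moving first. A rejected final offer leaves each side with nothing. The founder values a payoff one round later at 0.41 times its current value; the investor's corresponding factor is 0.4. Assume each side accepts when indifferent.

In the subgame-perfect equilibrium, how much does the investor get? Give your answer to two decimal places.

Round 4 (the founder proposes): the investor will accept anything ≥ 0, so the founder offers 0 and keeps 20.
Round 3 (the investor proposes): the founder can get 20 next round, worth 0.41 × 20 = 8.2 now. The investor offers 8.2 and keeps 20 − 8.2 = 11.8.
Round 2 (the founder proposes): the investor can get 11.8 next round, worth 0.4 × 11.8 = 4.72 now, so the founder offers 4.72, keeping 15.28.
Round 1 (the investor proposes): the founder can get 15.28 next round, worth 0.41 × 15.28 = 6.2648 now; the investor offers that and keeps 13.7352.

13.74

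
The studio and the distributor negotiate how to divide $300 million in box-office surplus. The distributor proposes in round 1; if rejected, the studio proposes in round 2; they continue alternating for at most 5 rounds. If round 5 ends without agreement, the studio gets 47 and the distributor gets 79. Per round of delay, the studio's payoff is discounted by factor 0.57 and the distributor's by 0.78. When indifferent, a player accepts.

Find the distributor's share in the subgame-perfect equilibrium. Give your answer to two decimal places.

Solve by backward induction from round 5.
Round 5 (the distributor proposes): the studio gets 47 if talks fail, so the distributor offers 47 and keeps 253.
Round 4 (the studio proposes): the distributor can get 253 next round, worth 0.78 × 253 = 197.34 now; the studio offers that and keeps 102.66.
Round 3 (the distributor proposes): the studio can get 102.66 next round, worth 0.57 × 102.66 = 58.5162 now; the distributor offers that and keeps 241.4838.
Round 2 (the studio proposes): the distributor can get 241.4838 next round, worth 0.78 × 241.4838 = 188.357364 now; the studio offers that and keeps 111.642636.
Round 1 (the distributor proposes): the studio can get 111.642636 next round, worth 0.57 × 111.642636 = 63.63630252 now; the distributor offers that and keeps 236.36369748.

236.36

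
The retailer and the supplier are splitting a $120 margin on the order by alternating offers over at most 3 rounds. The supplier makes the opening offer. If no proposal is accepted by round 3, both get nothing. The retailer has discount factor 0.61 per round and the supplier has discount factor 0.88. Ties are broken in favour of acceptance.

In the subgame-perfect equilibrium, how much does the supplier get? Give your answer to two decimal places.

111.22

Round 3 (the supplier proposes): rejection yields 0 for the retailer; the supplier offers 0 and keeps 120.
Round 2 (the retailer proposes): the supplier can get 120 next round, worth 0.88 × 120 = 105.6 now; the retailer offers that and keeps 14.4.
Round 1 (the supplier proposes): the retailer can get 14.4 next round, worth 0.61 × 14.4 = 8.784 now; the supplier offers that and keeps 111.216.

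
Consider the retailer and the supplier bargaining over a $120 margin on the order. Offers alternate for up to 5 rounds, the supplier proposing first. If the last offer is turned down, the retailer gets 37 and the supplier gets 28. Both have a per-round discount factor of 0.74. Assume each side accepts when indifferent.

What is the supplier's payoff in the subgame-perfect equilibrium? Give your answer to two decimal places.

73.17

Round 5 (the supplier proposes): the retailer gets 37 if talks fail, so the supplier offers 37 and keeps 83.
Round 4 (the retailer proposes): the supplier can get 83 next round, worth 0.74 × 83 = 61.42 now, so the retailer offers 61.42, keeping 58.58.
Round 3 (the supplier proposes): the retailer can get 58.58 next round, worth 0.74 × 58.58 = 43.3492 now, so the supplier offers 43.3492, keeping 76.6508.
Round 2 (the retailer proposes): the supplier can get 76.6508 next round, worth 0.74 × 76.6508 = 56.721592 now; the retailer offers that and keeps 63.278408.
Round 1 (the supplier proposes): the retailer can get 63.278408 next round, worth 0.74 × 63.278408 = 46.82602192 now; the supplier offers that and keeps 73.17397808.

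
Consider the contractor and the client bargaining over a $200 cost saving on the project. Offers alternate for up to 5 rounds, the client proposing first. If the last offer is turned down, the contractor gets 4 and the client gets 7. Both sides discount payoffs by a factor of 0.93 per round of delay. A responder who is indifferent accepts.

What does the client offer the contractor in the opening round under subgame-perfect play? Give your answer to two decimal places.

27.27

Work backward from the last round.
Round 5 (the client proposes): the contractor gets 4 if talks fail, so the client offers 4 and keeps 196.
Round 4 (the contractor proposes): the client can get 196 next round, worth 0.93 × 196 = 182.28 now; the contractor offers that and keeps 17.72.
Round 3 (the client proposes): the contractor can get 17.72 next round, worth 0.93 × 17.72 = 16.4796 now, so the client offers 16.4796, keeping 183.5204.
Round 2 (the contractor proposes): the client can get 183.5204 next round, worth 0.93 × 183.5204 = 170.673972 now, so the contractor offers 170.673972, keeping 29.326028.
Round 1 (the client proposes): the contractor can get 29.326028 next round, worth 0.93 × 29.326028 = 27.27320604 now. The client offers 27.27320604 and keeps 200 − 27.27320604 = 172.72679396.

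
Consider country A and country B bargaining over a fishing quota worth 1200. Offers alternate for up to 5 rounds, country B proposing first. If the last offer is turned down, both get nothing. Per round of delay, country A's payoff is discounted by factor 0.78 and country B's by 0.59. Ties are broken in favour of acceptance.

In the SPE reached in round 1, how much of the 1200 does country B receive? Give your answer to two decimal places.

Round 5 (country B proposes): country A will accept anything ≥ 0, so country B offers 0 and keeps 1200.
Round 4 (country A proposes): country B can get 1200 next round, worth 0.59 × 1200 = 708 now, so country A offers 708, keeping 492.
Round 3 (country B proposes): country A can get 492 next round, worth 0.78 × 492 = 383.76 now; country B offers that and keeps 816.24.
Round 2 (country A proposes): country B can get 816.24 next round, worth 0.59 × 816.24 = 481.5816 now. Country A offers 481.5816 and keeps 1200 − 481.5816 = 718.4184.
Round 1 (country B proposes): country A can get 718.4184 next round, worth 0.78 × 718.4184 = 560.366352 now; country B offers that and keeps 639.633648.

639.63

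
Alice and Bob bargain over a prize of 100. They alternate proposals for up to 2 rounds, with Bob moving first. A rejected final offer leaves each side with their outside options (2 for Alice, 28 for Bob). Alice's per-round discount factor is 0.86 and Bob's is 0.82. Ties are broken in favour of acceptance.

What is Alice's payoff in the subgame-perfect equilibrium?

61.92

Round 2 (Alice proposes): Bob gets 28 if talks fail, so Alice offers 28 and keeps 72.
Round 1 (Bob proposes): Alice can get 72 next round, worth 0.86 × 72 = 61.92 now. Bob offers 61.92 and keeps 100 − 61.92 = 38.08.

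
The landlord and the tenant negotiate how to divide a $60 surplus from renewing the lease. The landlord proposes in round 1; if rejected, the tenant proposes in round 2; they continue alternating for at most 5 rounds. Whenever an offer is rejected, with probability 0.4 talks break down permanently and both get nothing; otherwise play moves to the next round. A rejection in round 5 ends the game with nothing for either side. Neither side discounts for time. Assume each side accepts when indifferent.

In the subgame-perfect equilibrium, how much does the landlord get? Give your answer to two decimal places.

40.42

By backward induction:
Round 5 (the landlord proposes): rejection yields 0 for the tenant; the landlord offers 0 and keeps 60.
Round 4 (the tenant proposes): rejecting gives the landlord an expected 0.6 × 60 = 36, so the tenant offers 36, keeping 24.
Round 3 (the landlord proposes): rejecting gives the tenant an expected 0.6 × 24 = 14.4, so the landlord offers 14.4, keeping 45.6.
Round 2 (the tenant proposes): rejecting gives the landlord an expected 0.6 × 45.6 = 27.36. The tenant offers 27.36 and keeps 60 − 27.36 = 32.64.
Round 1 (the landlord proposes): rejecting gives the tenant an expected 0.6 × 32.64 = 19.584; the landlord offers that and keeps 40.416.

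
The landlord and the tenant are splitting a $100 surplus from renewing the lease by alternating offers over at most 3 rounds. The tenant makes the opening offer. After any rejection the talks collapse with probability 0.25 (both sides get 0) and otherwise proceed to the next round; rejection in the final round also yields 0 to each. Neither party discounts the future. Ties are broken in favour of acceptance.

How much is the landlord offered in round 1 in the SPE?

By backward induction:
Round 3 (the tenant proposes): rejection yields 0 for the landlord; the tenant offers 0 and keeps 100.
Round 2 (the landlord proposes): rejecting gives the tenant an expected 0.75 × 100 = 75. The landlord offers 75 and keeps 100 − 75 = 25.
Round 1 (the tenant proposes): rejecting gives the landlord an expected 0.75 × 25 = 18.75; the tenant offers that and keeps 81.25.

18.75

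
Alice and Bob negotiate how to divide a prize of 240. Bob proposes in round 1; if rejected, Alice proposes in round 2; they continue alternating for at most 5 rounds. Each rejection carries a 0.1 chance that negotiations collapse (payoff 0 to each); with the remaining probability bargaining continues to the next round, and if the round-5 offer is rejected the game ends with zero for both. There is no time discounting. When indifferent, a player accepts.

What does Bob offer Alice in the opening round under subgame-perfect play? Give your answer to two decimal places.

Round 5 (Bob proposes): Alice will accept anything ≥ 0, so Bob offers 0 and keeps 240.
Round 4 (Alice proposes): rejecting gives Bob an expected 0.9 × 240 = 216; Alice offers that and keeps 24.
Round 3 (Bob proposes): rejecting gives Alice an expected 0.9 × 24 = 21.6; Bob offers that and keeps 218.4.
Round 2 (Alice proposes): rejecting gives Bob an expected 0.9 × 218.4 = 196.56, so Alice offers 196.56, keeping 43.44.
Round 1 (Bob proposes): rejecting gives Alice an expected 0.9 × 43.44 = 39.096. Bob offers 39.096 and keeps 240 − 39.096 = 200.904.

39.10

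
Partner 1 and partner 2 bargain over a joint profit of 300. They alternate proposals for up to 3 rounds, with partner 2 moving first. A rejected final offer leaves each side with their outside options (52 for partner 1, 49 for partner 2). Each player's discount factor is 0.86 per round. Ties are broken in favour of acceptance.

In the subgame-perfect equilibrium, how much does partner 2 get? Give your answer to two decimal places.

225.42

Round 3 (partner 2 proposes): partner 1 gets 52 if talks fail, so partner 2 offers 52 and keeps 248.
Round 2 (partner 1 proposes): partner 2 can get 248 next round, worth 0.86 × 248 = 213.28 now; partner 1 offers that and keeps 86.72.
Round 1 (partner 2 proposes): partner 1 can get 86.72 next round, worth 0.86 × 86.72 = 74.5792 now, so partner 2 offers 74.5792, keeping 225.4208.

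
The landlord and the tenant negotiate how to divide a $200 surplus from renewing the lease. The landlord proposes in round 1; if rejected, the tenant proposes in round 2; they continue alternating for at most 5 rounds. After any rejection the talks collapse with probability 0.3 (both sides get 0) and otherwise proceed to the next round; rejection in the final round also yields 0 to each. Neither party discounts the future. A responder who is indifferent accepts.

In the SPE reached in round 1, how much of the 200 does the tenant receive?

Round 5 (the landlord proposes): the tenant will accept anything ≥ 0, so the landlord offers 0 and keeps 200.
Round 4 (the tenant proposes): rejecting gives the landlord an expected 0.7 × 200 = 140, so the tenant offers 140, keeping 60.
Round 3 (the landlord proposes): rejecting gives the tenant an expected 0.7 × 60 = 42. The landlord offers 42 and keeps 200 − 42 = 158.
Round 2 (the tenant proposes): rejecting gives the landlord an expected 0.7 × 158 = 110.6; the tenant offers that and keeps 89.4.
Round 1 (the landlord proposes): rejecting gives the tenant an expected 0.7 × 89.4 = 62.58. The landlord offers 62.58 and keeps 200 − 62.58 = 137.42.

62.58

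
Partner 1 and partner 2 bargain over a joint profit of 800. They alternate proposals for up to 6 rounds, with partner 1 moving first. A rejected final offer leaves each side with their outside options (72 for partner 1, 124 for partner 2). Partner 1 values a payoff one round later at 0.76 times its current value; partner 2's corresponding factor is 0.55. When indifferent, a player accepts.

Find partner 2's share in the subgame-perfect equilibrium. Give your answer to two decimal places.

219.70

Round 6 (partner 2 proposes): partner 1 gets 72 if talks fail, so partner 2 offers 72 and keeps 728.
Round 5 (partner 1 proposes): partner 2 can get 728 next round, worth 0.55 × 728 = 400.4 now; partner 1 offers that and keeps 399.6.
Round 4 (partner 2 proposes): partner 1 can get 399.6 next round, worth 0.76 × 399.6 = 303.696 now; partner 2 offers that and keeps 496.304.
Round 3 (partner 1 proposes): partner 2 can get 496.304 next round, worth 0.55 × 496.304 = 272.9672 now. Partner 1 offers 272.9672 and keeps 800 − 272.9672 = 527.0328.
Round 2 (partner 2 proposes): partner 1 can get 527.0328 next round, worth 0.76 × 527.0328 = 400.544928 now, so partner 2 offers 400.544928, keeping 399.455072.
Round 1 (partner 1 proposes): partner 2 can get 399.455072 next round, worth 0.55 × 399.455072 = 219.7002896 now. Partner 1 offers 219.7002896 and keeps 800 − 219.7002896 = 580.2997104.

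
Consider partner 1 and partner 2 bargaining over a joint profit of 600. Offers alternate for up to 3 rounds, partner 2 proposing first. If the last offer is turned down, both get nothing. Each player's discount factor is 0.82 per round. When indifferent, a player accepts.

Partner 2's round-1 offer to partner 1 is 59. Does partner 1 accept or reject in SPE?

Reject

Round 3 (partner 2 proposes): partner 1 will accept anything ≥ 0, so partner 2 offers 0 and keeps 600.
Round 2 (partner 1 proposes): partner 2 can get 600 next round, worth 0.82 × 600 = 492 now. Partner 1 offers 492 and keeps 600 − 492 = 108.
So by rejecting in round 1, partner 1 gets 108 next round, worth 0.82 × 108 = 88.56 now.
Offer 59 < 88.56, so partner 1 rejects.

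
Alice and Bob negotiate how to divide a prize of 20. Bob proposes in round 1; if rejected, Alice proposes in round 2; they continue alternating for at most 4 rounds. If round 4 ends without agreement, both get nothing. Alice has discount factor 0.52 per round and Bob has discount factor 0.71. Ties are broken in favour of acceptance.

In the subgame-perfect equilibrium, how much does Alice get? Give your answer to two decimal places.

6.86

Round 4 (Alice proposes): rejection yields 0 for Bob; Alice offers 0 and keeps 20.
Round 3 (Bob proposes): Alice can get 20 next round, worth 0.52 × 20 = 10.4 now; Bob offers that and keeps 9.6.
Round 2 (Alice proposes): Bob can get 9.6 next round, worth 0.71 × 9.6 = 6.816 now, so Alice offers 6.816, keeping 13.184.
Round 1 (Bob proposes): Alice can get 13.184 next round, worth 0.52 × 13.184 = 6.85568 now; Bob offers that and keeps 13.14432.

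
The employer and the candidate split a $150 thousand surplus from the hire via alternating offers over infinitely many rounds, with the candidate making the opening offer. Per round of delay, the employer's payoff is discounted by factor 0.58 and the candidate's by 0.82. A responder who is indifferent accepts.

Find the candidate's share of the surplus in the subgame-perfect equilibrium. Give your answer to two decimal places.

In a stationary SPE each proposer offers the other exactly their discounted continuation value.
If the candidate keeps x when proposing and the employer keeps y when proposing, then x = 150 − 0.58y and y = 150 − 0.82x.
Solving: x = 150(1 − 0.58) / (1 − 0.82·0.58) = 63 / 0.5244 ≈ 120.1373.
The employer gets 150 − 120.1373 ≈ 29.8627.

120.14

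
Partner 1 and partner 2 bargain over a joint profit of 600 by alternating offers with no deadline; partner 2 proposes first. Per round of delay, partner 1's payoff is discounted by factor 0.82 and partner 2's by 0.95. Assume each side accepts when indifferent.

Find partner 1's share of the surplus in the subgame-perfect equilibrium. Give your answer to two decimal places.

111.31

When partner 2 proposes, partner 1 accepts any offer worth at least 0.82 times what partner 1 would get by proposing next round; and vice versa.
This gives x = 600 − 0.82y and y = 600 − 0.95x, where x and y are each side's share when it proposes.
Hence (1 − 0.82·0.95)x = 600(1 − 0.82), i.e. 0.221·x = 108.
x ≈ 488.6878; partner 1's share is 600 − x ≈ 111.3122.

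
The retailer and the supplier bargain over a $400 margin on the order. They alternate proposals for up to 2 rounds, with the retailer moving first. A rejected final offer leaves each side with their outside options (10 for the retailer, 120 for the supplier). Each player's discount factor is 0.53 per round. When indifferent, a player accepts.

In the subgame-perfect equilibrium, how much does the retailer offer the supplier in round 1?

206.7

Round 2 (the supplier proposes): the retailer gets 10 if talks fail, so the supplier offers 10 and keeps 390.
Round 1 (the retailer proposes): the supplier can get 390 next round, worth 0.53 × 390 = 206.7 now. The retailer offers 206.7 and keeps 400 − 206.7 = 193.3.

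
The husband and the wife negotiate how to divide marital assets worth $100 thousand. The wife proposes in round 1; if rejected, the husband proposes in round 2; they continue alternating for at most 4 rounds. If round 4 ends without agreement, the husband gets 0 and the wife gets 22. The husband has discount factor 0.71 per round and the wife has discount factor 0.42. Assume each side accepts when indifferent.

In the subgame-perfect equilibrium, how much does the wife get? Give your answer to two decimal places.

42.31

Round 4 (the husband proposes): the wife gets 22 if talks fail, so the husband offers 22 and keeps 78.
Round 3 (the wife proposes): the husband can get 78 next round, worth 0.71 × 78 = 55.38 now; the wife offers that and keeps 44.62.
Round 2 (the husband proposes): the wife can get 44.62 next round, worth 0.42 × 44.62 = 18.7404 now; the husband offers that and keeps 81.2596.
Round 1 (the wife proposes): the husband can get 81.2596 next round, worth 0.71 × 81.2596 = 57.694316 now, so the wife offers 57.694316, keeping 42.305684.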